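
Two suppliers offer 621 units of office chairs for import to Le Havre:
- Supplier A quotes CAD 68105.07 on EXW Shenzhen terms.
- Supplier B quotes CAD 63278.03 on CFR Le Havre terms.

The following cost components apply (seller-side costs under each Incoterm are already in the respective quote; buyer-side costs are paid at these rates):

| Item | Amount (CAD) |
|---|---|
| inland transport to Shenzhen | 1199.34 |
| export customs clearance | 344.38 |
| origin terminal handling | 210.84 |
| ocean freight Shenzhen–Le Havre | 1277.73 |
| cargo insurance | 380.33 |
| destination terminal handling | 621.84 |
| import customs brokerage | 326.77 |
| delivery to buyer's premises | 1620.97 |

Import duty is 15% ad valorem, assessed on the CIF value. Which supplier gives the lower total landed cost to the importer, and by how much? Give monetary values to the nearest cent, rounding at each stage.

Supplier B is cheaper by CAD 9038.23

Supplier A (EXW):
CIF value = EXW price + inland to port + export clearance + origin terminal + freight + insurance = 68105.07 + 1199.34 + 344.38 + 210.84 + 1277.73 + 380.33 = 71517.69
Import duty = 71517.69 × 15% = 10727.65
Buyer bears (A): 1199.34 + 344.38 + 210.84 + 1277.73 + 380.33 + 621.84 + 326.77 + 1620.97 = 5982.20
Landed cost (A) = invoice 68105.07 + 5982.20 + duty 10727.65 = 84814.92
Supplier B (CFR):
CIF value = CFR price + insurance = 63278.03 + 380.33 = 63658.36
Import duty = 63658.36 × 15% = 9548.75
Buyer bears (B): 380.33 + 621.84 + 326.77 + 1620.97 = 2949.91
Landed cost (B) = invoice 63278.03 + 2949.91 + duty 9548.75 = 75776.69
Difference = |84814.92 − 75776.69| = 9038.23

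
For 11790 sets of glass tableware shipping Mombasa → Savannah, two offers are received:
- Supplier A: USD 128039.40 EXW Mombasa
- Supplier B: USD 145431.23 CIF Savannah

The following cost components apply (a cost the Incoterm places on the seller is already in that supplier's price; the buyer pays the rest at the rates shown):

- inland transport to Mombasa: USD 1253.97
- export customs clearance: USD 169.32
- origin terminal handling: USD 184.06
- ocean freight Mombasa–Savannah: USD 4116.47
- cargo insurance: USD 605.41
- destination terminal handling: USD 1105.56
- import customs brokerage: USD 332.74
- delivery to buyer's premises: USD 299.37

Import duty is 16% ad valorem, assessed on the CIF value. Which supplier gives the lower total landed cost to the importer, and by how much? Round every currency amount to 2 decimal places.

Supplier A (EXW):
CIF value = EXW price + inland to port + export clearance + origin terminal + freight + insurance = 128039.40 + 1253.97 + 169.32 + 184.06 + 4116.47 + 605.41 = 134368.63
Import duty = 134368.63 × 16% = 21498.98
Buyer bears (A): 1253.97 + 169.32 + 184.06 + 4116.47 + 605.41 + 1105.56 + 332.74 + 299.37 = 8066.90
Landed cost (A) = invoice 128039.40 + 8066.90 + duty 21498.98 = 157605.28
Supplier B (CIF):
The CIF price already equals the CIF value: 145431.23
Import duty = 145431.23 × 16% = 23269.00
Buyer bears (B): 1105.56 + 332.74 + 299.37 = 1737.67
Landed cost (B) = invoice 145431.23 + 1737.67 + duty 23269.00 = 170437.90
Difference = |157605.28 − 170437.90| = 12832.62

Supplier A is cheaper by USD 12832.62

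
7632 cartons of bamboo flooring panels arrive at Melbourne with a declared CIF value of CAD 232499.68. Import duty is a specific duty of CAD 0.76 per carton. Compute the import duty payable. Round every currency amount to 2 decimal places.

Import duty: CAD 5800.32

Import duty = 7632 × 0.76 = 5800.32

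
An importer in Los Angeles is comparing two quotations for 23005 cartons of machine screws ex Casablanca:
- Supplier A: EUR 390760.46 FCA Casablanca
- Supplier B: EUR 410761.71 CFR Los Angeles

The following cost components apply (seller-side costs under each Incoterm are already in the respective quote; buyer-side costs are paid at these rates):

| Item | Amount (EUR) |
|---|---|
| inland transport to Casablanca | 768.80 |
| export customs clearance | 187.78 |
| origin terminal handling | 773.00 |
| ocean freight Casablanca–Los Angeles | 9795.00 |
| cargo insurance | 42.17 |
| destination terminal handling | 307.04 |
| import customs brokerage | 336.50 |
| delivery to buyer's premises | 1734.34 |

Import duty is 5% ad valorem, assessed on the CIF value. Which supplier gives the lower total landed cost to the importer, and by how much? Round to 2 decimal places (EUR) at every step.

Supplier A is cheaper by EUR 9904.91

Supplier A (FCA):
CIF value = FCA price + origin terminal + freight + insurance = 390760.46 + 773.00 + 9795.00 + 42.17 = 401370.63
Import duty = 401370.63 × 5% = 20068.53
Buyer bears (A): 773.00 + 9795.00 + 42.17 + 307.04 + 336.50 + 1734.34 = 12988.05
Landed cost (A) = invoice 390760.46 + 12988.05 + duty 20068.53 = 423817.04
Supplier B (CFR):
CIF value = CFR price + insurance = 410761.71 + 42.17 = 410803.88
Import duty = 410803.88 × 5% = 20540.19
Buyer bears (B): 42.17 + 307.04 + 336.50 + 1734.34 = 2420.05
Landed cost (B) = invoice 410761.71 + 2420.05 + duty 20540.19 = 433721.95
Difference = |423817.04 − 433721.95| = 9904.91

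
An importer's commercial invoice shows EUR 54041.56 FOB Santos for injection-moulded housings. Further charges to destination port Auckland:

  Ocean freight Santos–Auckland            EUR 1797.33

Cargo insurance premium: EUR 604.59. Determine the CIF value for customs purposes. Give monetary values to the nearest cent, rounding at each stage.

CIF = FOB price + freight + insurance
CIF = 54041.56 + 1797.33 + 604.59 = 56443.48

CIF value: EUR 56443.48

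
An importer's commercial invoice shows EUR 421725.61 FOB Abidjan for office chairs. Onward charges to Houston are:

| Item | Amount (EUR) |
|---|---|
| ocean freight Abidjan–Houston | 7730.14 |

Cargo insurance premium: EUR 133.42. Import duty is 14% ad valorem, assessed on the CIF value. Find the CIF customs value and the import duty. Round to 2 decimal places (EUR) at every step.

CIF = FOB price + freight + insurance
CIF = 421725.61 + 7730.14 + 133.42 = 429589.17
Import duty = 429589.17 × 14% = 60142.48

CIF value: EUR 429589.17; import duty: EUR 60142.48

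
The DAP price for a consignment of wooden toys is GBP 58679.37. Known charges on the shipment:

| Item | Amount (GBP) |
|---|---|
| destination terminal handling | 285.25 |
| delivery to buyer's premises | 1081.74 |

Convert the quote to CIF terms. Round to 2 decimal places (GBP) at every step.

CIF price: GBP 57312.38

From DAP to CIF, the seller no longer bears: destination terminal, delivery.
CIF price = 58679.37 − 285.25 − 1081.74 = 57312.38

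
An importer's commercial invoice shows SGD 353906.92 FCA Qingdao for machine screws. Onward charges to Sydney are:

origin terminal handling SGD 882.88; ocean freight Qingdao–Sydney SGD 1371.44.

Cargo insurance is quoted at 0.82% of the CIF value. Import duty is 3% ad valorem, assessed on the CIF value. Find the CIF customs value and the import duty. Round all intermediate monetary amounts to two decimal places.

Let C be the CIF value. C = FCA price + pre-shipment costs + freight + 0.82% × C
C − 0.82% × C = 353906.92 + 882.88 + 1371.44
0.9918 × C = 356161.24
C = 356161.24 / 0.9918 = 359105.91
Insurance premium = 0.82% × 359105.91 = 2944.67
Import duty = 359105.91 × 3% = 10773.18

CIF value: SGD 359105.91; import duty: SGD 10773.18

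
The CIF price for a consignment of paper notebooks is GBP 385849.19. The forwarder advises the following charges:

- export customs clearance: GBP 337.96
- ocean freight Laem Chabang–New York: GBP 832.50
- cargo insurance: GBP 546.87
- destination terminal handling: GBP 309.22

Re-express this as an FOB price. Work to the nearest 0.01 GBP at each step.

Not relevant to the conversion: export clearance — on the seller under both CIF and FOB; already in the CIF price and stays in the FOB price. destination terminal — on the buyer under both terms; not part of either seller's price.
From CIF to FOB, the seller no longer bears: freight, insurance.
FOB price = 385849.19 − 832.50 − 546.87 = 384469.82

FOB price: GBP 384469.82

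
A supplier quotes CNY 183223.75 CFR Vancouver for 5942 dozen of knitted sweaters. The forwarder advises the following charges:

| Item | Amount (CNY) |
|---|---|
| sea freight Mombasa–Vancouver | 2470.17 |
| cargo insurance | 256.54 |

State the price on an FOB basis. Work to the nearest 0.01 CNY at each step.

Not relevant to the conversion: insurance — on the buyer under both terms; not part of either seller's price.
From CFR to FOB, the seller no longer bears: freight.
FOB price = 183223.75 − 2470.17 = 180753.58

FOB price: CNY 180753.58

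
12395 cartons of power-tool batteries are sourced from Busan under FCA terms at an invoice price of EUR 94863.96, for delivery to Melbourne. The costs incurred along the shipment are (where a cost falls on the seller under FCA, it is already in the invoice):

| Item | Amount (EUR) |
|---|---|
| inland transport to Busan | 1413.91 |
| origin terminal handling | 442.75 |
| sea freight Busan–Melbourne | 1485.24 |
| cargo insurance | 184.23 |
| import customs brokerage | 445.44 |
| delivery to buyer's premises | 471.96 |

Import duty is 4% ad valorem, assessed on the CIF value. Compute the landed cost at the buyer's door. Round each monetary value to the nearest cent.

Total landed cost: EUR 101772.63

FCA: the seller delivers export-cleared goods to the carrier; the buyer bears costs from that point.
Already in the invoice (seller's account under FCA): inland to port — exclude.
CIF value = FCA price + origin terminal + freight + insurance = 94863.96 + 442.75 + 1485.24 + 184.23 = 96976.18
Import duty = 96976.18 × 4% = 3879.05
Buyer bears: origin terminal 442.75 + freight 1485.24 + insurance 184.23 + brokerage 445.44 + delivery 471.96 + duty 3879.05 = 6908.67
Landed cost = invoice 94863.96 + 6908.67 = 101772.63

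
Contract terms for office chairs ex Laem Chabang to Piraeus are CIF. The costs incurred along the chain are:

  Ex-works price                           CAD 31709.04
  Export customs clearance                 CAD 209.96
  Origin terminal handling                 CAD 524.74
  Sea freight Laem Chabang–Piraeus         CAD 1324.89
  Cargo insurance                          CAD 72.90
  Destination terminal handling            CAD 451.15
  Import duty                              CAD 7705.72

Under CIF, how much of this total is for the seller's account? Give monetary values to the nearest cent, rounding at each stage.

Seller's account: CAD 33841.53

CIF: the seller pays costs through ocean freight and marine insurance to the destination port.
Seller's account: goods 31709.04 + export clearance 209.96 + origin terminal 524.74 + freight 1324.89 + insurance 72.90 = 33841.53
Buyer's account: destination terminal 451.15 + duty 7705.72 = 8156.87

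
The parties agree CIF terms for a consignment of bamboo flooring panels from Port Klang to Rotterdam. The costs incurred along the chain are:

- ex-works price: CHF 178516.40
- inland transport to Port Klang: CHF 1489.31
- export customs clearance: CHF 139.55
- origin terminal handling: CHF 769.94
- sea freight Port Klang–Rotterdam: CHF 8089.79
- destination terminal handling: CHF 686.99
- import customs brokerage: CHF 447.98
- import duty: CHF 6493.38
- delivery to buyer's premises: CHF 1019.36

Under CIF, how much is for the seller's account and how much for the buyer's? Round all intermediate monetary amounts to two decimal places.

CIF: the seller pays costs through ocean freight and marine insurance to the destination port.
Seller's account: goods 178516.40 + inland to port 1489.31 + export clearance 139.55 + origin terminal 769.94 + freight 8089.79 = 189004.99
Buyer's account: destination terminal 686.99 + brokerage 447.98 + duty 6493.38 + delivery 1019.36 = 8647.71

Seller: CHF 189004.99; buyer: CHF 8647.71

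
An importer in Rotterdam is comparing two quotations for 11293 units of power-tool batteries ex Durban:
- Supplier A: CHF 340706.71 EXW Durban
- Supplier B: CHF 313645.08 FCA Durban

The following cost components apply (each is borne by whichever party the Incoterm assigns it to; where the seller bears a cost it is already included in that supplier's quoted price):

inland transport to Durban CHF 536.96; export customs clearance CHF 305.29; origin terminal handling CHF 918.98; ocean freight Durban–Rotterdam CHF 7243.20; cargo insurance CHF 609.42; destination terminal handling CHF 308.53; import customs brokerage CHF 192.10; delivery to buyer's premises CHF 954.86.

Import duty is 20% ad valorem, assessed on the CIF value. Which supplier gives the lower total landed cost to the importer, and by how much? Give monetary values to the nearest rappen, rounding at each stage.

Supplier A (EXW):
CIF value = EXW price + inland to port + export clearance + origin terminal + freight + insurance = 340706.71 + 536.96 + 305.29 + 918.98 + 7243.20 + 609.42 = 350320.56
Import duty = 350320.56 × 20% = 70064.11
Buyer bears (A): 536.96 + 305.29 + 918.98 + 7243.20 + 609.42 + 308.53 + 192.10 + 954.86 = 11069.34
Landed cost (A) = invoice 340706.71 + 11069.34 + duty 70064.11 = 421840.16
Supplier B (FCA):
CIF value = FCA price + origin terminal + freight + insurance = 313645.08 + 918.98 + 7243.20 + 609.42 = 322416.68
Import duty = 322416.68 × 20% = 64483.34
Buyer bears (B): 918.98 + 7243.20 + 609.42 + 308.53 + 192.10 + 954.86 = 10227.09
Landed cost (B) = invoice 313645.08 + 10227.09 + duty 64483.34 = 388355.51
Difference = |421840.16 − 388355.51| = 33484.65

Supplier B is cheaper by CHF 33484.65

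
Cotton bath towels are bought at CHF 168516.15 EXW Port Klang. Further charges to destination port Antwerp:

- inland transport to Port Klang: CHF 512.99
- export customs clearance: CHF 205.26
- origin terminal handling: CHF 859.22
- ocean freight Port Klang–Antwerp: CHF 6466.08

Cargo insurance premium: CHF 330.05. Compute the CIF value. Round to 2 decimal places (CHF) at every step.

CIF = EXW price + pre-shipment costs + freight + insurance
CIF = 168516.15 + 512.99 + 205.26 + 859.22 + 6466.08 + 330.05 = 176889.75

CIF value: CHF 176889.75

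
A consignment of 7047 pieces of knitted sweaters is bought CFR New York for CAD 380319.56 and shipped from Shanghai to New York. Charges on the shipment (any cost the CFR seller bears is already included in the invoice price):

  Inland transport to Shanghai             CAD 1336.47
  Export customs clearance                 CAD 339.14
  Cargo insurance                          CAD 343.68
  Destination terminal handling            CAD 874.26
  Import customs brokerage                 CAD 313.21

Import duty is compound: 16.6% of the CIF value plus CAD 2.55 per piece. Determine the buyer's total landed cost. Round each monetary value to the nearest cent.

CFR: the seller pays costs through ocean freight to the destination port, but not insurance.
Already in the invoice (seller's account under CFR): inland to port, export clearance — exclude.
CIF value = CFR price + insurance = 380319.56 + 343.68 = 380663.24
Ad valorem component: 380663.24 × 16.6% = 63190.10
Specific component: 7047 × 2.55 = 17969.85
Import duty = 63190.10 + 17969.85 = 81159.95
Buyer bears: insurance 343.68 + destination terminal 874.26 + brokerage 313.21 + duty 81159.95 = 82691.10
Landed cost = invoice 380319.56 + 82691.10 = 463010.66

Total landed cost: CAD 463010.66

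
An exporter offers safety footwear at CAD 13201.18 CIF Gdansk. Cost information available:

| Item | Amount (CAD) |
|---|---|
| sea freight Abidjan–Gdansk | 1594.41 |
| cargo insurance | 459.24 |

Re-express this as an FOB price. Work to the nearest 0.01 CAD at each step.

FOB price: CAD 11147.53

From CIF to FOB, the seller no longer bears: freight, insurance.
FOB price = 13201.18 − 1594.41 − 459.24 = 11147.53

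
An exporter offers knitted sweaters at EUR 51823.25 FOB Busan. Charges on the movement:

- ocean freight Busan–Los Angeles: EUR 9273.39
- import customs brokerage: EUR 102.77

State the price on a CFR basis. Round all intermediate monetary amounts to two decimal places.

Not relevant to the conversion: brokerage — on the buyer under both terms; not part of either seller's price.
From FOB to CFR, the seller additionally bears: freight.
CFR price = 51823.25 + 9273.39 = 61096.64

CFR price: EUR 61096.64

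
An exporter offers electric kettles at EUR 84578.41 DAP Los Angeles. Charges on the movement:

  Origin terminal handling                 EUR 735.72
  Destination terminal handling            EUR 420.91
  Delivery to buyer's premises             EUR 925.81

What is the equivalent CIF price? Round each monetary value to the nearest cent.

Not relevant to the conversion: origin terminal — on the seller under both DAP and CIF; already in the DAP price and stays in the CIF price.
From DAP to CIF, the seller no longer bears: destination terminal, delivery.
CIF price = 84578.41 − 420.91 − 925.81 = 83231.69

CIF price: EUR 83231.69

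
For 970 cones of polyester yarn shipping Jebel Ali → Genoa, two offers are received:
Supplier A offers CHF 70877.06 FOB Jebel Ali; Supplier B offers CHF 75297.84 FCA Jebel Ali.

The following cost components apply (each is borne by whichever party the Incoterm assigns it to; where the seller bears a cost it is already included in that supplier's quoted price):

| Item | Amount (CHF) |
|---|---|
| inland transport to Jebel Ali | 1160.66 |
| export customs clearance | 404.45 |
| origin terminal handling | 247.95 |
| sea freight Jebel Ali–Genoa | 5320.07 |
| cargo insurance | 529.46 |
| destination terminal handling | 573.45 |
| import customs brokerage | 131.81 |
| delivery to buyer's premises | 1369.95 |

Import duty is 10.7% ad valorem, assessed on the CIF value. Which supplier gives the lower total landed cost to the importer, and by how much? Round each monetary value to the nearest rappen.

Supplier A (FOB):
CIF value = FOB price + freight + insurance = 70877.06 + 5320.07 + 529.46 = 76726.59
Import duty = 76726.59 × 10.7% = 8209.75
Buyer bears (A): 5320.07 + 529.46 + 573.45 + 131.81 + 1369.95 = 7924.74
Landed cost (A) = invoice 70877.06 + 7924.74 + duty 8209.75 = 87011.55
Supplier B (FCA):
CIF value = FCA price + origin terminal + freight + insurance = 75297.84 + 247.95 + 5320.07 + 529.46 = 81395.32
Import duty = 81395.32 × 10.7% = 8709.30
Buyer bears (B): 247.95 + 5320.07 + 529.46 + 573.45 + 131.81 + 1369.95 = 8172.69
Landed cost (B) = invoice 75297.84 + 8172.69 + duty 8709.30 = 92179.83
Difference = |87011.55 − 92179.83| = 5168.28

Supplier A is cheaper by CHF 5168.28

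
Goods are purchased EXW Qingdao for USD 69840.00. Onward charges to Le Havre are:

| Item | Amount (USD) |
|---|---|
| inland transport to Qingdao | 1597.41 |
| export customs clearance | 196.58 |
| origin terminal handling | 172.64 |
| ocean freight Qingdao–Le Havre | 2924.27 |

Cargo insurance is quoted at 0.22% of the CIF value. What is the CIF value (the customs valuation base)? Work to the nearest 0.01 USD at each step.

CIF value: USD 74895.67

Let C be the CIF value. C = EXW price + pre-shipment costs + freight + 0.22% × C
C − 0.22% × C = 69840.00 + 1597.41 + 196.58 + 172.64 + 2924.27
0.9978 × C = 74730.90
C = 74730.90 / 0.9978 = 74895.67
Insurance premium = 0.22% × 74895.67 = 164.77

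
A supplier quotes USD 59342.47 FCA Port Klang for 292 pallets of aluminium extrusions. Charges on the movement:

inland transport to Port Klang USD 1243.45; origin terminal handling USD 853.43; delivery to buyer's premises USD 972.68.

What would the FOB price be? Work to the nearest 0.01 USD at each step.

Not relevant to the conversion: inland to port — on the seller under both FCA and FOB; already in the FCA price and stays in the FOB price. delivery — on the buyer under both terms; not part of either seller's price.
From FCA to FOB, the seller additionally bears: origin terminal.
FOB price = 59342.47 + 853.43 = 60195.90

FOB price: USD 60195.90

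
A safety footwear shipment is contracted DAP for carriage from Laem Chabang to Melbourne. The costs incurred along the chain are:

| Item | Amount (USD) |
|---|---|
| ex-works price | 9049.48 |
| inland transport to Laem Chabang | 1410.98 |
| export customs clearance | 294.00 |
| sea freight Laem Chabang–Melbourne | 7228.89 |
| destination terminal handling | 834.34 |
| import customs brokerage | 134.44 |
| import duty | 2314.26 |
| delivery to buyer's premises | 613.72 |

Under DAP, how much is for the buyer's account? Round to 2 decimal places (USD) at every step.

DAP: the seller bears all costs to the named destination except import duty and clearance.
Seller's account: goods 9049.48 + inland to port 1410.98 + export clearance 294.00 + freight 7228.89 + destination terminal 834.34 + delivery 613.72 = 19431.41
Buyer's account: brokerage 134.44 + duty 2314.26 = 2448.70

Buyer's account: USD 2448.70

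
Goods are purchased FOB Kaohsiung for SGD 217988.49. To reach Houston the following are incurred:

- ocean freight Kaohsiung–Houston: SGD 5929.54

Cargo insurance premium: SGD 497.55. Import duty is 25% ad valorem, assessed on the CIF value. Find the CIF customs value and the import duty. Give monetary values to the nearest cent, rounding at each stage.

CIF = FOB price + freight + insurance
CIF = 217988.49 + 5929.54 + 497.55 = 224415.58
Import duty = 224415.58 × 25% = 56103.90

CIF value: SGD 224415.58; import duty: SGD 56103.90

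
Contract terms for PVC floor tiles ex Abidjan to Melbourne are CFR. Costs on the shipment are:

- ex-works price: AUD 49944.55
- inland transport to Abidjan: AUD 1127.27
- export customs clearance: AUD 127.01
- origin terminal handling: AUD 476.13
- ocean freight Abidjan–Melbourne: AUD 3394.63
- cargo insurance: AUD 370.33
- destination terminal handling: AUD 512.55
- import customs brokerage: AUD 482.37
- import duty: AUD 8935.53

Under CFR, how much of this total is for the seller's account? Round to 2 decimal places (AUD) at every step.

Seller's account: AUD 55069.59

CFR: the seller pays costs through ocean freight to the destination port, but not insurance.
Seller's account: goods 49944.55 + inland to port 1127.27 + export clearance 127.01 + origin terminal 476.13 + freight 3394.63 = 55069.59
Buyer's account: insurance 370.33 + destination terminal 512.55 + brokerage 482.37 + duty 8935.53 = 10300.78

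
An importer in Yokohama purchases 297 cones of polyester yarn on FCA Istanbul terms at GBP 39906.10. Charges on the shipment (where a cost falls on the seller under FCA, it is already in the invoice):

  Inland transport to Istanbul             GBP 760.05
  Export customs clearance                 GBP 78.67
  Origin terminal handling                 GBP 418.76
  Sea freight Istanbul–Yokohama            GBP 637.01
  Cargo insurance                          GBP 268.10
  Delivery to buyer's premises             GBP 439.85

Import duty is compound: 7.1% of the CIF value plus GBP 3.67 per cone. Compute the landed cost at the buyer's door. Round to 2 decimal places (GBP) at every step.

FCA: the seller delivers export-cleared goods to the carrier; the buyer bears costs from that point.
Already in the invoice (seller's account under FCA): inland to port, export clearance — exclude.
CIF value = FCA price + origin terminal + freight + insurance = 39906.10 + 418.76 + 637.01 + 268.10 = 41229.97
Ad valorem component: 41229.97 × 7.1% = 2927.33
Specific component: 297 × 3.67 = 1089.99
Import duty = 2927.33 + 1089.99 = 4017.32
Buyer bears: origin terminal 418.76 + freight 637.01 + insurance 268.10 + delivery 439.85 + duty 4017.32 = 5781.04
Landed cost = invoice 39906.10 + 5781.04 = 45687.14

Total landed cost: GBP 45687.14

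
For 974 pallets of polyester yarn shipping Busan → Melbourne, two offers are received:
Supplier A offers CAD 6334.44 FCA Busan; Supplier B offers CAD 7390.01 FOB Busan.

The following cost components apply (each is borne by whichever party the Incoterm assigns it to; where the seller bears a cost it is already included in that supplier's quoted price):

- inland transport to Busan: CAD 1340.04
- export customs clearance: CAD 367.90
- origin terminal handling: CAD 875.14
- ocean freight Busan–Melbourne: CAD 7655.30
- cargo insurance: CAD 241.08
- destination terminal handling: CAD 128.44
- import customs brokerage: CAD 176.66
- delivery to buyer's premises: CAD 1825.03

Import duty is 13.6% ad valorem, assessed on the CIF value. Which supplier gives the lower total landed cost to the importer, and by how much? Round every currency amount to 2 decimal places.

Supplier A is cheaper by CAD 204.97

Supplier A (FCA):
CIF value = FCA price + origin terminal + freight + insurance = 6334.44 + 875.14 + 7655.30 + 241.08 = 15105.96
Import duty = 15105.96 × 13.6% = 2054.41
Buyer bears (A): 875.14 + 7655.30 + 241.08 + 128.44 + 176.66 + 1825.03 = 10901.65
Landed cost (A) = invoice 6334.44 + 10901.65 + duty 2054.41 = 19290.50
Supplier B (FOB):
CIF value = FOB price + freight + insurance = 7390.01 + 7655.30 + 241.08 = 15286.39
Import duty = 15286.39 × 13.6% = 2078.95
Buyer bears (B): 7655.30 + 241.08 + 128.44 + 176.66 + 1825.03 = 10026.51
Landed cost (B) = invoice 7390.01 + 10026.51 + duty 2078.95 = 19495.47
Difference = |19290.50 − 19495.47| = 204.97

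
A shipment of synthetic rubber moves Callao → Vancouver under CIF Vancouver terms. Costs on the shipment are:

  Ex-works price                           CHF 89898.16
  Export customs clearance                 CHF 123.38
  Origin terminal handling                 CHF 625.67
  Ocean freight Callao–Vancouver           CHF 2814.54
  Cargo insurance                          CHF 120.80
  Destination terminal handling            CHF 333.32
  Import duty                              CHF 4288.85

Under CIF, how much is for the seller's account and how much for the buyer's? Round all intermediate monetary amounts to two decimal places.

Seller: CHF 93582.55; buyer: CHF 4622.17

CIF: the seller pays costs through ocean freight and marine insurance to the destination port.
Seller's account: goods 89898.16 + export clearance 123.38 + origin terminal 625.67 + freight 2814.54 + insurance 120.80 = 93582.55
Buyer's account: destination terminal 333.32 + duty 4288.85 = 4622.17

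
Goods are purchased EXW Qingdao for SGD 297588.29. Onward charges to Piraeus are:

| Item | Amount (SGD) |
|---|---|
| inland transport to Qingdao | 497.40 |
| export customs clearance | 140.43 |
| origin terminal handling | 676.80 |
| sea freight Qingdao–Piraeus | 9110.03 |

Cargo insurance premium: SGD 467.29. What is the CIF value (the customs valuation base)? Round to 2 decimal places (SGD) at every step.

CIF = EXW price + pre-shipment costs + freight + insurance
CIF = 297588.29 + 497.40 + 140.43 + 676.80 + 9110.03 + 467.29 = 308480.24

CIF value: SGD 308480.24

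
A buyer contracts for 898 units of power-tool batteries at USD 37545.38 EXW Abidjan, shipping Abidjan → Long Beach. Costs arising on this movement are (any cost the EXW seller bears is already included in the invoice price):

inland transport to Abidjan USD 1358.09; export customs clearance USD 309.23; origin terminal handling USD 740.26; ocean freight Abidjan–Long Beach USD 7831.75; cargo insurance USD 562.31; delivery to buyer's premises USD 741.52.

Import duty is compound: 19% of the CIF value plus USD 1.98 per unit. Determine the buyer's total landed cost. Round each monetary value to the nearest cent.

EXW: the seller makes goods available at their premises; the buyer bears all onward costs.
CIF value = EXW price + inland to port + export clearance + origin terminal + freight + insurance = 37545.38 + 1358.09 + 309.23 + 740.26 + 7831.75 + 562.31 = 48347.02
Ad valorem component: 48347.02 × 19% = 9185.93
Specific component: 898 × 1.98 = 1778.04
Import duty = 9185.93 + 1778.04 = 10963.97
Buyer bears: inland to port 1358.09 + export clearance 309.23 + origin terminal 740.26 + freight 7831.75 + insurance 562.31 + delivery 741.52 + duty 10963.97 = 22507.13
Landed cost = invoice 37545.38 + 22507.13 = 60052.51

Total landed cost: USD 60052.51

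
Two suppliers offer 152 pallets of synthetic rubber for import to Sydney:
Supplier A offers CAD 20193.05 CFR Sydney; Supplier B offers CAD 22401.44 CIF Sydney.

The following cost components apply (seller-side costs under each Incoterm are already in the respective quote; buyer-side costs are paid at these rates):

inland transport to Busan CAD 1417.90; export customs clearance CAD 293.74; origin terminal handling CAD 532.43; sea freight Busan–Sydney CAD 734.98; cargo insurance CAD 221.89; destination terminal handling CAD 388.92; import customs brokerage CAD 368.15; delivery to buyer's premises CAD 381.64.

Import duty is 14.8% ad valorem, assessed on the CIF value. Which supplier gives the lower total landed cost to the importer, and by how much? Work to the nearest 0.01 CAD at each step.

Supplier A is cheaper by CAD 2280.50

Supplier A (CFR):
CIF value = CFR price + insurance = 20193.05 + 221.89 = 20414.94
Import duty = 20414.94 × 14.8% = 3021.41
Buyer bears (A): 221.89 + 388.92 + 368.15 + 381.64 = 1360.60
Landed cost (A) = invoice 20193.05 + 1360.60 + duty 3021.41 = 24575.06
Supplier B (CIF):
The CIF price already equals the CIF value: 22401.44
Import duty = 22401.44 × 14.8% = 3315.41
Buyer bears (B): 388.92 + 368.15 + 381.64 = 1138.71
Landed cost (B) = invoice 22401.44 + 1138.71 + duty 3315.41 = 26855.56
Difference = |24575.06 − 26855.56| = 2280.50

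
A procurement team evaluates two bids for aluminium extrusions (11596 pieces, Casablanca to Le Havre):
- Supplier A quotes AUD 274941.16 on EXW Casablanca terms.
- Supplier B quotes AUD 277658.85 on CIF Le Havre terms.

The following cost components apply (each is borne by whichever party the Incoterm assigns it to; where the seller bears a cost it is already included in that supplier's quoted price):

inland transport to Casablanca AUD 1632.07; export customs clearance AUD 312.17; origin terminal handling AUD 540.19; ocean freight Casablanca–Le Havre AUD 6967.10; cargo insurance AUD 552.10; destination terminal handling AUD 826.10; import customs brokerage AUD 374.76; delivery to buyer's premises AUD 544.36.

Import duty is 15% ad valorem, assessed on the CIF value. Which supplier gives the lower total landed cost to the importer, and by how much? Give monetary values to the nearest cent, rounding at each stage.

Supplier A (EXW):
CIF value = EXW price + inland to port + export clearance + origin terminal + freight + insurance = 274941.16 + 1632.07 + 312.17 + 540.19 + 6967.10 + 552.10 = 284944.79
Import duty = 284944.79 × 15% = 42741.72
Buyer bears (A): 1632.07 + 312.17 + 540.19 + 6967.10 + 552.10 + 826.10 + 374.76 + 544.36 = 11748.85
Landed cost (A) = invoice 274941.16 + 11748.85 + duty 42741.72 = 329431.73
Supplier B (CIF):
The CIF price already equals the CIF value: 277658.85
Import duty = 277658.85 × 15% = 41648.83
Buyer bears (B): 826.10 + 374.76 + 544.36 = 1745.22
Landed cost (B) = invoice 277658.85 + 1745.22 + duty 41648.83 = 321052.90
Difference = |329431.73 − 321052.90| = 8378.83

Supplier B is cheaper by AUD 8378.83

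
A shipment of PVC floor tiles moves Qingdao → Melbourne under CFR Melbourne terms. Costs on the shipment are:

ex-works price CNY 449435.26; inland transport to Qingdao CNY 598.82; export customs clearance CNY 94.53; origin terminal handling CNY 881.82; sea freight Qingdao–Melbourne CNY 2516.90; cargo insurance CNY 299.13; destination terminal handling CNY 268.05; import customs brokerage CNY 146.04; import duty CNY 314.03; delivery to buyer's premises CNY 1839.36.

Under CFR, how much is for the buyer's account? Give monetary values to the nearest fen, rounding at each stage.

Buyer's account: CNY 2866.61

CFR: the seller pays costs through ocean freight to the destination port, but not insurance.
Seller's account: goods 449435.26 + inland to port 598.82 + export clearance 94.53 + origin terminal 881.82 + freight 2516.90 = 453527.33
Buyer's account: insurance 299.13 + destination terminal 268.05 + brokerage 146.04 + duty 314.03 + delivery 1839.36 = 2866.61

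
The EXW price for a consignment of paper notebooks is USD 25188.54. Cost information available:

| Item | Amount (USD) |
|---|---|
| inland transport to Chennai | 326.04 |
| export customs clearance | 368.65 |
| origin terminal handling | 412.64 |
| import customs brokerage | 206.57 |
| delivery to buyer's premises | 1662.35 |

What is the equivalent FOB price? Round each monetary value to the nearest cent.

Not relevant to the conversion: delivery, brokerage — on the buyer under both terms; not part of either seller's price.
From EXW to FOB, the seller additionally bears: inland to port, export clearance, origin terminal.
FOB price = 25188.54 + 326.04 + 368.65 + 412.64 = 26295.87

FOB price: USD 26295.87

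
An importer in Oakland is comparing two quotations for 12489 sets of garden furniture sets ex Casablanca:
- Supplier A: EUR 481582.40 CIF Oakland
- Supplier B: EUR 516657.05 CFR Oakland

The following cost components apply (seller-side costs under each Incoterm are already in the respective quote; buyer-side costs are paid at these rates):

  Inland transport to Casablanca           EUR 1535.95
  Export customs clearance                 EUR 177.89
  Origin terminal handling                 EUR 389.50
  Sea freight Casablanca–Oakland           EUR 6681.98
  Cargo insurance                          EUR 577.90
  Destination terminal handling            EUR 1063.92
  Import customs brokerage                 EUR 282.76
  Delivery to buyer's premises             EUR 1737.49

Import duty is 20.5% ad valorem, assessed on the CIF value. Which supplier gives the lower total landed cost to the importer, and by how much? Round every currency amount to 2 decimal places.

Supplier A (CIF):
The CIF price already equals the CIF value: 481582.40
Import duty = 481582.40 × 20.5% = 98724.39
Buyer bears (A): 1063.92 + 282.76 + 1737.49 = 3084.17
Landed cost (A) = invoice 481582.40 + 3084.17 + duty 98724.39 = 583390.96
Supplier B (CFR):
CIF value = CFR price + insurance = 516657.05 + 577.90 = 517234.95
Import duty = 517234.95 × 20.5% = 106033.16
Buyer bears (B): 577.90 + 1063.92 + 282.76 + 1737.49 = 3662.07
Landed cost (B) = invoice 516657.05 + 3662.07 + duty 106033.16 = 626352.28
Difference = |583390.96 − 626352.28| = 42961.32

Supplier A is cheaper by EUR 42961.32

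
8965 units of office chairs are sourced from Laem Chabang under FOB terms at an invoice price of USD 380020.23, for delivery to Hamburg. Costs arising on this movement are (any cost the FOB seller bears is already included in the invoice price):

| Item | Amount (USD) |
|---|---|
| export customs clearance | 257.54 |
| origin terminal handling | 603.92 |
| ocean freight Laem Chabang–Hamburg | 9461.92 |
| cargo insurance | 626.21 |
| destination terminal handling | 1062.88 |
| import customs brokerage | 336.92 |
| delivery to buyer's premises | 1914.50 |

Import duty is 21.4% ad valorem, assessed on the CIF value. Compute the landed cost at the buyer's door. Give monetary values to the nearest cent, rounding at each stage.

Total landed cost: USD 476905.85

FOB: the seller bears costs until goods are on board at the origin port; the buyer bears freight, insurance and all costs thereafter.
Already in the invoice (seller's account under FOB): export clearance, origin terminal — exclude.
CIF value = FOB price + freight + insurance = 380020.23 + 9461.92 + 626.21 = 390108.36
Import duty = 390108.36 × 21.4% = 83483.19
Buyer bears: freight 9461.92 + insurance 626.21 + destination terminal 1062.88 + brokerage 336.92 + delivery 1914.50 + duty 83483.19 = 96885.62
Landed cost = invoice 380020.23 + 96885.62 = 476905.85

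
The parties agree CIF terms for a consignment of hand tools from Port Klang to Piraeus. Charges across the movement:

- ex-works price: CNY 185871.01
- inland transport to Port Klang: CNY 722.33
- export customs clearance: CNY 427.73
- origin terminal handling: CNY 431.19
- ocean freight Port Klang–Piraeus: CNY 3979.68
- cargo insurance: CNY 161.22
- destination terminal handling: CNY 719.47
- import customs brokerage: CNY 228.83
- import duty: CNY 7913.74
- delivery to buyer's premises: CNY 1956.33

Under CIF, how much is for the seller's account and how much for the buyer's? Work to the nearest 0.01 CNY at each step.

CIF: the seller pays costs through ocean freight and marine insurance to the destination port.
Seller's account: goods 185871.01 + inland to port 722.33 + export clearance 427.73 + origin terminal 431.19 + freight 3979.68 + insurance 161.22 = 191593.16
Buyer's account: destination terminal 719.47 + brokerage 228.83 + duty 7913.74 + delivery 1956.33 = 10818.37

Seller: CNY 191593.16; buyer: CNY 10818.37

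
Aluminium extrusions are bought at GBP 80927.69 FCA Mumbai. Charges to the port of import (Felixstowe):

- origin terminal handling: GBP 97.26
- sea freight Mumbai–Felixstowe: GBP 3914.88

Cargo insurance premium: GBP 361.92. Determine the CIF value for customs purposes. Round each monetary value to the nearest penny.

CIF = FCA price + pre-shipment costs + freight + insurance
CIF = 80927.69 + 97.26 + 3914.88 + 361.92 = 85301.75

CIF value: GBP 85301.75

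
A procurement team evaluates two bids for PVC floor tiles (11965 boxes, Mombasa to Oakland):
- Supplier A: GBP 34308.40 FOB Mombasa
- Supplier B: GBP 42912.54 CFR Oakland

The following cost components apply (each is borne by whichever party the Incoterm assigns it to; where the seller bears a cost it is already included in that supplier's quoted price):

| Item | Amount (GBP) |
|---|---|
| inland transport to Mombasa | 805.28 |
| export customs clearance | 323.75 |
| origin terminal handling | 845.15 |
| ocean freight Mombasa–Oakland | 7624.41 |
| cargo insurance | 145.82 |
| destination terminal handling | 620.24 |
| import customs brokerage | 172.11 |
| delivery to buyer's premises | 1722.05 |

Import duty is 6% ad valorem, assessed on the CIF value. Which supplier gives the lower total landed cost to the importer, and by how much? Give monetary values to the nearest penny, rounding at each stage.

Supplier A is cheaper by GBP 1038.51

Supplier A (FOB):
CIF value = FOB price + freight + insurance = 34308.40 + 7624.41 + 145.82 = 42078.63
Import duty = 42078.63 × 6% = 2524.72
Buyer bears (A): 7624.41 + 145.82 + 620.24 + 172.11 + 1722.05 = 10284.63
Landed cost (A) = invoice 34308.40 + 10284.63 + duty 2524.72 = 47117.75
Supplier B (CFR):
CIF value = CFR price + insurance = 42912.54 + 145.82 = 43058.36
Import duty = 43058.36 × 6% = 2583.50
Buyer bears (B): 145.82 + 620.24 + 172.11 + 1722.05 = 2660.22
Landed cost (B) = invoice 42912.54 + 2660.22 + duty 2583.50 = 48156.26
Difference = |47117.75 − 48156.26| = 1038.51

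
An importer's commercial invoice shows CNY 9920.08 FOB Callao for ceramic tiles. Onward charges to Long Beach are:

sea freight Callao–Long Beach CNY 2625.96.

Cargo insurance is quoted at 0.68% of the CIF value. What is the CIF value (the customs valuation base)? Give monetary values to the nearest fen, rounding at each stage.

Let C be the CIF value. C = FOB price + freight + 0.68% × C
C − 0.68% × C = 9920.08 + 2625.96
0.9932 × C = 12546.04
C = 12546.04 / 0.9932 = 12631.94
Insurance premium = 0.68% × 12631.94 = 85.90

CIF value: CNY 12631.94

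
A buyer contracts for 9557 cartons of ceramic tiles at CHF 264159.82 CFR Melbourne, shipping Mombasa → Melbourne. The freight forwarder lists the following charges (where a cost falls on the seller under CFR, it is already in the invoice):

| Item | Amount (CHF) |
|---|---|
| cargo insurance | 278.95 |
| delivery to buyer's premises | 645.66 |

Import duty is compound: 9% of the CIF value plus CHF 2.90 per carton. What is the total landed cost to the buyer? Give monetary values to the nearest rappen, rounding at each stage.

CFR: the seller pays costs through ocean freight to the destination port, but not insurance.
CIF value = CFR price + insurance = 264159.82 + 278.95 = 264438.77
Ad valorem component: 264438.77 × 9% = 23799.49
Specific component: 9557 × 2.90 = 27715.30
Import duty = 23799.49 + 27715.30 = 51514.79
Buyer bears: insurance 278.95 + delivery 645.66 + duty 51514.79 = 52439.40
Landed cost = invoice 264159.82 + 52439.40 = 316599.22

Total landed cost: CHF 316599.22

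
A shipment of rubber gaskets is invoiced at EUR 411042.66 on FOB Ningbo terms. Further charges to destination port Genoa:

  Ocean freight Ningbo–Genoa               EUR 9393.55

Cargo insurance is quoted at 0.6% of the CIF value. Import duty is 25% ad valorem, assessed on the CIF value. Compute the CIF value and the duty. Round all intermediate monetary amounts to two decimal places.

Let C be the CIF value. C = FOB price + freight + 0.6% × C
C − 0.6% × C = 411042.66 + 9393.55
0.994 × C = 420436.21
C = 420436.21 / 0.994 = 422974.05
Insurance premium = 0.6% × 422974.05 = 2537.84
Import duty = 422974.05 × 25% = 105743.51

CIF value: EUR 422974.05; import duty: EUR 105743.51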